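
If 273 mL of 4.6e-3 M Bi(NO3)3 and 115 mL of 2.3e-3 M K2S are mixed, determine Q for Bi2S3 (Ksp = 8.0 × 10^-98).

Total volume = 273 + 115 = 388 mL.
[Bi^3+] = 4.6 × 10^-3 × (273/388) = 3.24 × 10^-3 M
[S^2-] = 2.3 x 10^-3 × (115/388) = 6.82 x 10^-4 M
Bi2S3(s) <=> 2 Bi^3+ + 3 S^2-, so Q = [Bi^3+]^2[S^2-]^3
Q = (3.24 × 10^-3)^2(6.82 × 10^-4)^3 = 3.3 x 10^-15
Q > Ksp, so Bi2S3 will precipitate.

3.3e-15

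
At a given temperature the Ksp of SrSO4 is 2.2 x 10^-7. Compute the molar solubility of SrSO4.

s ≈ 4.7 × 10^-4 M

SrSO4(s) ⇌ Sr^2+ + SO4^2-
Ksp = [Sr^2+][SO4^2-]
Let s = molar solubility. Then [Sr^2+] = s and [SO4^2-] = s.
Ksp = s^2
s = (2.2 x 10^-7)^(1/2) = 4.7 × 10^-4 M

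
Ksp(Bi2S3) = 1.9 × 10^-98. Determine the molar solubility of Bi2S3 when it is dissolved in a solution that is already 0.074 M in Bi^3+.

Bi2S3(s) ⇌ 2 Bi^3+(aq) + 3 S^2-(aq)
Ksp = [Bi^3+]^2[S^2-]^3
If s mol/L dissolves here, [Bi^3+] = 0.074 + 2s ≈ 0.074, [S^2-] = 3s (since the Bi^3+ already present dominates).
Ksp ≈ (0.074)^2 × (3s)^3
s = 5.0 × 10^-33 M
Check: 2s = 1.0 x 10^-32 ≪ 0.074, so the approximation is valid.

5.0 × 10^-33 M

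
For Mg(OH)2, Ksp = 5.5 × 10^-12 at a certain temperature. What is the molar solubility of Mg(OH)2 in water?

s = 1.1 × 10^-4 M

Mg(OH)2(s) <=> Mg^2+(aq) + 2 OH^-(aq)
Ksp = [Mg^2+][OH^-]^2
Let s = molar solubility. Then [Mg^2+] = s and [OH^-] = 2s.
So Ksp = s × (2s)^2 = 4s^3
Solving, s = (5.5 × 10^-12/4)^(1/3) = 1.1 × 10^-4 M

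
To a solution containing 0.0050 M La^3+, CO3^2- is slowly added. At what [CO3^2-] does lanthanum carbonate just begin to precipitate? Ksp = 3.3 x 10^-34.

[CO3^2-] ≈ 2.4e-10 M

La2(CO3)3(s) ⇌ 2 La^3+ + 3 CO3^2-
Ksp = [La^3+]^2[CO3^2-]^3
Precipitation begins when Q = Ksp. With [La^3+] = 0.0050 M:
3.3 x 10^-34 = (0.0050)^2 × [CO3^2-]^3
[CO3^2-] = (3.3 x 10^-34 / 2.50 x 10^-5)^(1/3) = 2.4 x 10^-10 M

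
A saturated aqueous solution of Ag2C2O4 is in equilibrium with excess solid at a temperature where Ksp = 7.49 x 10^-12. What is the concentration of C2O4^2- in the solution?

Ag2C2O4(s) ⇌ 2 Ag^+(aq) + C2O4^2-(aq)
Ksp = [Ag^+]^2[C2O4^2-]
If s mol/L of Ag2C2O4 dissolves, [Ag^+] = 2s and [C2O4^2-] = s.
Ksp = (2s)^2s = 4s^3
s^3 = 7.49 x 10^-12 / 4, so s = 1.233 x 10^-4 M
[C2O4^2-] = s = 1.23 × 10^-4 M

1.23 × 10^-4 M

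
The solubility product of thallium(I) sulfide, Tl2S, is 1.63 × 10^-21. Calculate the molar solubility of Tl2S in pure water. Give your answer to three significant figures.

s = 7.41 x 10^-8 M

Tl2S(s) ⇌ 2 Tl^+ + S^2-
Ksp = [Tl^+]^2[S^2-]
If s mol/L of Tl2S dissolves, [Tl^+] = 2s and [S^2-] = s.
Substituting: Ksp = (2s)^2s = 4s^3
s^3 = 1.63 × 10^-21 / 4, so s = 7.41 × 10^-8 M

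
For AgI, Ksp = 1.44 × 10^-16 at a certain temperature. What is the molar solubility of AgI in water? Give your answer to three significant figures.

AgI(s) <=> Ag^+ + I^-
Ksp = [Ag^+][I^-]
For each mole of AgI that dissolves: [Ag^+] = s, [I^-] = s.
Ksp = s^2
s = (1.44 × 10^-16)^(1/2) = 1.20 × 10^-8 M

s ≈ 1.20e-8 M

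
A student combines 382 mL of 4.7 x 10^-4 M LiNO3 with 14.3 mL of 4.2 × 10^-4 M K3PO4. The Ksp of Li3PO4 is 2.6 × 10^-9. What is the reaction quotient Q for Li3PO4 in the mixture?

Total volume = 382 + 14.3 = 396.3 mL.
[Li^+] = 4.7 x 10^-4 × (382/396.3) = 4.53 x 10^-4 M
[PO4^3-] = 4.2 × 10^-4 × (14.3/396.3) = 1.52 × 10^-5 M
Li3PO4(s) ⇌ 3 Li^+ + PO4^3-, so Q = [Li^+]^3[PO4^3-]
Q = (4.53 × 10^-4)^3(1.52 × 10^-5) = 1.4 × 10^-15
Q < Ksp, so no precipitate of Li3PO4 forms.

Q ≈ 1.4e-15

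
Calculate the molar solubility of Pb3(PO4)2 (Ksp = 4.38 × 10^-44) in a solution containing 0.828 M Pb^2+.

s = 1.39 × 10^-22 M

Pb3(PO4)2(s) <=> 3 Pb^2+ + 2 PO4^3-
Ksp = [Pb^2+]^3[PO4^3-]^2
Let s be the molar solubility in this solution. [Pb^2+] = 0.828 + 3s ≈ 0.828, [PO4^3-] = 2s (since the Pb^2+ already present dominates).
Ksp ≈ (0.828)^3 × (2s)^2
s = 1.39 x 10^-22 M
Check: 3s = 4.2 × 10^-22 ≪ 0.828, so the approximation is valid.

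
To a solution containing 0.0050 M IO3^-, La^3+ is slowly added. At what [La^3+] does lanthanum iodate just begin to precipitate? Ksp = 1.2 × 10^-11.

La(IO3)3(s) <=> La^3+(aq) + 3 IO3^-(aq)
Ksp = [La^3+][IO3^-]^3
Precipitation begins when Q = Ksp. With [IO3^-] = 0.0050 M:
1.2 × 10^-11 = (0.0050)^3 × [La^3+]
[La^3+] = (1.2 × 10^-11 / 1.25 x 10^-7) = 9.6 × 10^-5 M

[La^3+] = 9.6e-5 M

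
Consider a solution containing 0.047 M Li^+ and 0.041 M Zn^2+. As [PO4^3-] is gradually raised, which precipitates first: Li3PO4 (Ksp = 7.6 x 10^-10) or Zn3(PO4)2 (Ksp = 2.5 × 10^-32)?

Each salt begins to precipitate when Q = Ksp, i.e. when [PO4^3-] reaches its threshold.
For Li3PO4: 7.6 x 10^-10 = (0.047)^3 × [PO4^3-]  ⇒  [PO4^3-] = 7.3 × 10^-6 M.
For Zn3(PO4)2: 2.5 × 10^-32 = (0.041)^3 × [PO4^3-]^2  ⇒  [PO4^3-] = 1.9 × 10^-14 M.
The salt with the lower threshold [PO4^3-] precipitates first: Zn3(PO4)2.

Zn3(PO4)2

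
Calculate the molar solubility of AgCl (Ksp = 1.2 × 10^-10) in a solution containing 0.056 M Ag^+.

s = 2.1 × 10^-9 M

AgCl(s) <=> Ag^+ + Cl^-
Ksp = [Ag^+][Cl^-]
Let s = moles of AgCl that dissolve per litre. [Ag^+] = 0.056 + s ≈ 0.056, [Cl^-] = s (since the Ag^+ already present dominates).
Ksp ≈ 0.056 × s
s = 2.1 x 10^-9 M
Check: s = 2.1 × 10^-9 ≪ 0.056, so the approximation is valid.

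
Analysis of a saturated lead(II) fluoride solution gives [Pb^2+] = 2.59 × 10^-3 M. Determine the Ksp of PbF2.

PbF2(s) ⇌ Pb^2+ + 2 F^-
Stoichiometry gives [F^-] = (2/1)[Pb^2+] = 5.180 × 10^-3 M.
Ksp = [Pb^2+][F^-]^2
Ksp = 2.59 × 10^-3 × (5.180 × 10^-3)^2 = 6.95 × 10^-8

Ksp ≈ 6.95 x 10^-8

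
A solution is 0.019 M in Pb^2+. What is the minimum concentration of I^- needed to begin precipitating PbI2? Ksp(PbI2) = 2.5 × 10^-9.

PbI2(s) ⇌ Pb^2+(aq) + 2 I^-(aq)
Ksp = [Pb^2+][I^-]^2
Precipitation begins when Q = Ksp. With [Pb^2+] = 0.019 M:
2.5 × 10^-9 = (0.019) × [I^-]^2
[I^-] = (2.5 × 10^-9 / 1.9 x 10^-2)^(1/2) = 3.6 × 10^-4 M

3.6e-4 M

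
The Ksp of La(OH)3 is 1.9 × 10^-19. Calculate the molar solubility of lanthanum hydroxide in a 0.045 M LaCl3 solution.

s = 5.4e-7 M

La(OH)3(s) ⇌ La^3+ + 3 OH^-
Ksp = [La^3+][OH^-]^3
Let s be the molar solubility in this solution. [La^3+] = 0.045 + s ≈ 0.045, [OH^-] = 3s (since La^3+ from LaCl3 dominates).
Ksp ≈ 0.045 × (3s)^3
s = 5.4 × 10^-7 M
Check: s = 5.4 × 10^-7 ≪ 0.045, so the approximation is valid.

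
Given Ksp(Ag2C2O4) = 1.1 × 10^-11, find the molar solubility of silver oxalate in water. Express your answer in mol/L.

1.4 × 10^-4 M

Ag2C2O4(s) ⇌ 2 Ag^+ + C2O4^2-
Ksp = [Ag^+]^2[C2O4^2-]
If s mol/L of Ag2C2O4 dissolves, [Ag^+] = 2s and [C2O4^2-] = s.
So Ksp = (2s)^2 × s = 4s^3
s^3 = 1.1 × 10^-11 / 4, so s = 1.4 x 10^-4 M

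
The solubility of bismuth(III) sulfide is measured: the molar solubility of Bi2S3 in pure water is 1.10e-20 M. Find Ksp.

1.74 × 10^-98

Bi2S3(s) ⇌ 2 Bi^3+ + 3 S^2-
For each mole of Bi2S3 that dissolves: [Bi^3+] = 2s, [S^2-] = 3s.
Ksp = [Bi^3+]^2[S^2-]^3
Substituting: Ksp = (2s)^2(3s)^3 = 108s^5
With s = 1.10 x 10^-20: Ksp = 1.74 × 10^-98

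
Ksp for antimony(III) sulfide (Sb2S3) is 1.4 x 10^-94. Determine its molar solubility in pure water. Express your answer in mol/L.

Sb2S3(s) <=> 2 Sb^3+ + 3 S^2-
Ksp = [Sb^3+]^2[S^2-]^3
With molar solubility s: [Sb^3+] = 2s, [S^2-] = 3s.
Substituting: Ksp = (2s)^2(3s)^3 = 108s^5
s^5 = 1.4 x 10^-94 / 108, so s = 6.6 x 10^-20 M

s = 6.6 × 10^-20 M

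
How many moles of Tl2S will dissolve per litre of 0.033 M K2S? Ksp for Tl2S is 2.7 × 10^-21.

1.4 × 10^-10 M

Tl2S(s) ⇌ 2 Tl^+(aq) + S^2-(aq)
Ksp = [Tl^+]^2[S^2-]
Let s = moles of Tl2S that dissolve per litre. [Tl^+] = 2s, [S^2-] = 0.033 + s ≈ 0.033 (Ksp is small, so little additional dissolves).
Ksp ≈ (2s)^2 × 0.033
s = 1.4 x 10^-10 M
Check: s = 1.4 × 10^-10 ≪ 0.033, so the approximation is valid.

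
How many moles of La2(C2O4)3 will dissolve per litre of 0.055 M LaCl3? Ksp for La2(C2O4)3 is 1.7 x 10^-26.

s = 5.9 × 10^-9 M

La2(C2O4)3(s) ⇌ 2 La^3+ + 3 C2O4^2-
Ksp = [La^3+]^2[C2O4^2-]^3
If s mol/L dissolves here, [La^3+] = 0.055 + 2s ≈ 0.055, [C2O4^2-] = 3s (Ksp is small, so little additional dissolves).
Ksp ≈ (0.055)^2 × (3s)^3
s = 5.9 × 10^-9 M
Check: 2s = 1.2 × 10^-8 ≪ 0.055, so the approximation is valid.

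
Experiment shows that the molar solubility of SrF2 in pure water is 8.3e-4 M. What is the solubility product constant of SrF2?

SrF2(s) ⇌ Sr^2+ + 2 F^-
With molar solubility s: [Sr^2+] = s, [F^-] = 2s.
Ksp = [Sr^2+][F^-]^2
Substituting: Ksp = s(2s)^2 = 4s^3
With s = 8.3 x 10^-4: Ksp = 2.3 × 10^-9

Ksp = 2.3 × 10^-9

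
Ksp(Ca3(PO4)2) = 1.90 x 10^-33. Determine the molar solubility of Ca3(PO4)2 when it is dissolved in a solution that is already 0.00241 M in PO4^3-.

Ca3(PO4)2(s) ⇌ 3 Ca^2+ + 2 PO4^3-
Ksp = [Ca^2+]^3[PO4^3-]^2
If s mol/L dissolves here, [Ca^2+] = 3s, [PO4^3-] = 0.00241 + 2s ≈ 0.00241 (Ksp is small, so little additional dissolves).
Ksp ≈ (3s)^3 × (0.00241)^2
s = 2.30 × 10^-10 M
Check: 2s = 4.6 × 10^-10 ≪ 0.00241, so the approximation is valid.

s ≈ 2.30 × 10^-10 M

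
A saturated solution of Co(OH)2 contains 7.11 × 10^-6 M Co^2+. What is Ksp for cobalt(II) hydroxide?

Ksp = 1.44 x 10^-15

Co(OH)2(s) <=> Co^2+ + 2 OH^-
Stoichiometry gives [OH^-] = (2/1)[Co^2+] = 1.422 × 10^-5 M.
Ksp = [Co^2+][OH^-]^2
Ksp = 7.11 × 10^-6 × (1.422 × 10^-5)^2 = 1.44 x 10^-15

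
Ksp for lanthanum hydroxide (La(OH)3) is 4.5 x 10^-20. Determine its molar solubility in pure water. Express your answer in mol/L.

s = 6.4e-6 M

La(OH)3(s) <=> La^3+(aq) + 3 OH^-(aq)
Ksp = [La^3+][OH^-]^3
With molar solubility s: [La^3+] = s, [OH^-] = 3s.
Ksp = s(3s)^3 = 27s^4
Solving, s = (4.5 x 10^-20/27)^(1/4) = 6.4 x 10^-6 M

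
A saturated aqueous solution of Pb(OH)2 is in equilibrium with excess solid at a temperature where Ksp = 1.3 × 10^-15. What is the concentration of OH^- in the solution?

Pb(OH)2(s) ⇌ Pb^2+(aq) + 2 OH^-(aq)
Ksp = [Pb^2+][OH^-]^2
With molar solubility s: [Pb^2+] = s, [OH^-] = 2s.
So Ksp = s × (2s)^2 = 4s^3
s = (1.3 × 10^-15 / 4)^(1/3) = 6.88 × 10^-6 M
[OH^-] = 2s = 1.4 x 10^-5 M

[OH^-] ≈ 1.4e-5 M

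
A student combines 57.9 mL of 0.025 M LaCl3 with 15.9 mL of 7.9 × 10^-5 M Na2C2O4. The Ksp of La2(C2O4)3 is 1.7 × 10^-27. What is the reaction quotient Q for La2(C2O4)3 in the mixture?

Q ≈ 1.9 × 10^-18

Total volume = 57.9 + 15.9 = 73.8 mL.
[La^3+] = 2.5 x 10^-2 × (57.9/73.8) = 1.96 x 10^-2 M
[C2O4^2-] = 7.9 × 10^-5 × (15.9/73.8) = 1.70 × 10^-5 M
La2(C2O4)3(s) <=> 2 La^3+ + 3 C2O4^2-, so Q = [La^3+]^2[C2O4^2-]^3
Q = (1.96 × 10^-2)^2(1.70 × 10^-5)^3 = 1.9 x 10^-18
Q > Ksp, so La2(C2O4)3 will precipitate.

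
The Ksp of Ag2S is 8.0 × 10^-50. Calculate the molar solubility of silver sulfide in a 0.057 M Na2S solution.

Ag2S(s) ⇌ 2 Ag^+(aq) + S^2-(aq)
Ksp = [Ag^+]^2[S^2-]
Let s = moles of Ag2S that dissolve per litre. [Ag^+] = 2s, [S^2-] = 0.057 + s ≈ 0.057 (Ksp is small, so little additional dissolves).
Ksp ≈ (2s)^2 × 0.057
s = 5.9 × 10^-25 M
Check: s = 5.9 × 10^-25 ≪ 0.057, so the approximation is valid.

s ≈ 5.9 × 10^-25 M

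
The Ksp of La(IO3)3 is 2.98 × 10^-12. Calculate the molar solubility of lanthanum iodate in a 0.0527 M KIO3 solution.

La(IO3)3(s) ⇌ La^3+(aq) + 3 IO3^-(aq)
Ksp = [La^3+][IO3^-]^3
If s mol/L dissolves here, [La^3+] = s, [IO3^-] = 0.0527 + 3s ≈ 0.0527 (since IO3^- from KIO3 dominates).
Ksp ≈ s × (0.0527)^3
s = 2.04 x 10^-8 M
Check: 3s = 6.1 x 10^-8 ≪ 0.0527, so the approximation is valid.

2.04e-8 M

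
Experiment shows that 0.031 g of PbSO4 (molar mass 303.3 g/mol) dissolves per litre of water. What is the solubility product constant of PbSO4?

Molar solubility s = (3.1 × 10^-2 g/L) / (303.3 g/mol) = 1.02 × 10^-4 M.
PbSO4(s) ⇌ Pb^2+(aq) + SO4^2-(aq)
Let s = molar solubility. Then [Pb^2+] = s and [SO4^2-] = s.
Ksp = [Pb^2+][SO4^2-]
Ksp = (s)(s) = s^2
With s = 1.02 × 10^-4: Ksp = 1.0 × 10^-8

1.0e-8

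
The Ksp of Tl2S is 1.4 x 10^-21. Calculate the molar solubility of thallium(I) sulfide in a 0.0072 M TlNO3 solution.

Tl2S(s) ⇌ 2 Tl^+ + S^2-
Ksp = [Tl^+]^2[S^2-]
Let s = moles of Tl2S that dissolve per litre. [Tl^+] = 0.0072 + 2s ≈ 0.0072, [S^2-] = s (common-ion effect: Tl^+ is already 0.0072 M).
Ksp ≈ (0.0072)^2 × s
s = 2.7 × 10^-17 M
Check: 2s = 5.4 × 10^-17 ≪ 0.0072, so the approximation is valid.

s ≈ 2.7 x 10^-17 M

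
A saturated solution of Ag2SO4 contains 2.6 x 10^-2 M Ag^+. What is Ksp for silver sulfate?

8.8e-6

Ag2SO4(s) ⇌ 2 Ag^+ + SO4^2-
Stoichiometry gives [SO4^2-] = (1/2)[Ag^+] = 1.30 × 10^-2 M.
Ksp = [Ag^+]^2[SO4^2-]
Ksp = (2.6 × 10^-2)^2 × 1.30 x 10^-2 = 8.8 × 10^-6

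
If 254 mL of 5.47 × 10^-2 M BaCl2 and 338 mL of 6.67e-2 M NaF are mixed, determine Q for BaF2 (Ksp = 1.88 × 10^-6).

Q ≈ 3.40 × 10^-5

Total volume = 254 + 338 = 592 mL.
[Ba^2+] = 5.47 x 10^-2 × (254/592) = 2.347 x 10^-2 M
[F^-] = 6.67 × 10^-2 × (338/592) = 3.808 × 10^-2 M
BaF2(s) ⇌ Ba^2+ + 2 F^-, so Q = [Ba^2+][F^-]^2
Q = (2.347 × 10^-2)(3.808 x 10^-2)^2 = 3.40 × 10^-5
Q > Ksp, so BaF2 will precipitate.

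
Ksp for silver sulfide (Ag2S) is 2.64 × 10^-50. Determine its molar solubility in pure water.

Ag2S(s) <=> 2 Ag^+ + S^2-
Ksp = [Ag^+]^2[S^2-]
Let s = molar solubility. Then [Ag^+] = 2s and [S^2-] = s.
So Ksp = (2s)^2 × s = 4s^3
s^3 = 2.64 × 10^-50 / 4, so s = 1.88 × 10^-17 M

1.88 x 10^-17 M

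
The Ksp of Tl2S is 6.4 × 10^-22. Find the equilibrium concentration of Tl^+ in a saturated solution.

Tl2S(s) ⇌ 2 Tl^+ + S^2-
Ksp = [Tl^+]^2[S^2-]
With molar solubility s: [Tl^+] = 2s, [S^2-] = s.
Substituting: Ksp = (2s)^2s = 4s^3
s^3 = 6.4 × 10^-22 / 4, so s = 5.43 × 10^-8 M
[Tl^+] = 2s = 1.1 x 10^-7 M

[Tl^+] ≈ 1.1e-7 M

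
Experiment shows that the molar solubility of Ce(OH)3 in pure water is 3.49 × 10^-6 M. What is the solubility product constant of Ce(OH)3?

Ce(OH)3(s) ⇌ Ce^3+(aq) + 3 OH^-(aq)
If s mol/L of Ce(OH)3 dissolves, [Ce^3+] = s and [OH^-] = 3s.
Ksp = [Ce^3+][OH^-]^3
So Ksp = s × (3s)^3 = 27s^4
Ksp = 27 × (3.49 × 10^-6)^4 = 4.01 x 10^-21

Ksp = 4.01 x 10^-21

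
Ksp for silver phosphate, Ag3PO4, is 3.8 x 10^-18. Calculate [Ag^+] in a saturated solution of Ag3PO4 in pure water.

[Ag^+] ≈ 5.8 × 10^-5 M

Ag3PO4(s) ⇌ 3 Ag^+(aq) + PO4^3-(aq)
Ksp = [Ag^+]^3[PO4^3-]
If s mol/L of Ag3PO4 dissolves, [Ag^+] = 3s and [PO4^3-] = s.
Ksp = (3s)^3s = 27s^4
Solving, s = (3.8 x 10^-18/27)^(1/4) = 1.94 × 10^-5 M
[Ag^+] = 3s = 5.8 x 10^-5 M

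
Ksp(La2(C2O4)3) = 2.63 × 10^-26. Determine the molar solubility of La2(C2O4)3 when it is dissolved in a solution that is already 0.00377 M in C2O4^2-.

s ≈ 3.50 x 10^-10 M

La2(C2O4)3(s) ⇌ 2 La^3+(aq) + 3 C2O4^2-(aq)
Ksp = [La^3+]^2[C2O4^2-]^3
Let s be the molar solubility in this solution. [La^3+] = 2s, [C2O4^2-] = 0.00377 + 3s ≈ 0.00377 (common-ion effect: C2O4^2- is already 0.00377 M).
Ksp ≈ (2s)^2 × (0.00377)^3
s = 3.50 x 10^-10 M
Check: 3s = 1.1 × 10^-9 ≪ 0.00377, so the approximation is valid.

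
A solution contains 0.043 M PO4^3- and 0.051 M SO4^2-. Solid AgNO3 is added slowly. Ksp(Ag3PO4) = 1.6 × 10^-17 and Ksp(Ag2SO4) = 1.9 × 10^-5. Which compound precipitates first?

Ag3PO4

Precipitation of each salt starts when its ion product equals its Ksp.
For Ag3PO4: 1.6 × 10^-17 = 0.043 × [Ag^+]^3  ⇒  [Ag^+] = 7.2 × 10^-6 M.
For Ag2SO4: 1.9 × 10^-5 = 0.051 × [Ag^+]^2  ⇒  [Ag^+] = 1.9 x 10^-2 M.
The salt with the lower threshold [Ag^+] precipitates first: Ag3PO4.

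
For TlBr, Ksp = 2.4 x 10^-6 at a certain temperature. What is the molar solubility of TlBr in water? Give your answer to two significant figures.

1.5e-3 M

TlBr(s) ⇌ Tl^+ + Br^-
Ksp = [Tl^+][Br^-]
Let s = molar solubility. Then [Tl^+] = s and [Br^-] = s.
Ksp = (s)(s) = s^2
s = √(2.4 x 10^-6) = 1.5 × 10^-3 M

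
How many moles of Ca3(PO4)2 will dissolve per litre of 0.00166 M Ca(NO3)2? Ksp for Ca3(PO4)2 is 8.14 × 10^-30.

s ≈ 2.11 × 10^-11 M

Ca3(PO4)2(s) ⇌ 3 Ca^2+ + 2 PO4^3-
Ksp = [Ca^2+]^3[PO4^3-]^2
If s mol/L dissolves here, [Ca^2+] = 0.00166 + 3s ≈ 0.00166, [PO4^3-] = 2s (common-ion effect: Ca^2+ is already 0.00166 M).
Ksp ≈ (0.00166)^3 × (2s)^2
s = 2.11 x 10^-11 M
Check: 3s = 6.3 × 10^-11 ≪ 0.00166, so the approximation is valid.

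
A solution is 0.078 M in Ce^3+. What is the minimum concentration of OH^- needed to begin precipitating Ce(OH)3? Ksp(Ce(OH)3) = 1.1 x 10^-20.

5.2 x 10^-7 M

Ce(OH)3(s) ⇌ Ce^3+ + 3 OH^-
Ksp = [Ce^3+][OH^-]^3
Precipitation begins when Q = Ksp. With [Ce^3+] = 0.078 M:
1.1 x 10^-20 = (0.078) × [OH^-]^3
[OH^-] = (1.1 x 10^-20 / 7.8 x 10^-2)^(1/3) = 5.2 × 10^-7 M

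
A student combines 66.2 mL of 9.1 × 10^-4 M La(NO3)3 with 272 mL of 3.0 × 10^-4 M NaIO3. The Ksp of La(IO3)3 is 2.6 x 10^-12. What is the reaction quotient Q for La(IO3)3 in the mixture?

Q ≈ 2.5e-15

Total volume = 66.2 + 272 = 338.2 mL.
[La^3+] = 9.1 x 10^-4 × (66.2/338.2) = 1.78 × 10^-4 M
[IO3^-] = 3.0 x 10^-4 × (272/338.2) = 2.41 × 10^-4 M
La(IO3)3(s) ⇌ La^3+ + 3 IO3^-, so Q = [La^3+][IO3^-]^3
Q = (1.78 x 10^-4)(2.41 x 10^-4)^3 = 2.5 × 10^-15
Q < Ksp, so no precipitate of La(IO3)3 forms.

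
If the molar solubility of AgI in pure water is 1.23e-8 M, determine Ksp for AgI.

Ksp ≈ 1.51 × 10^-16

AgI(s) <=> Ag^+ + I^-
Let s = molar solubility. Then [Ag^+] = s and [I^-] = s.
Ksp = [Ag^+][I^-]
Ksp = (s)(s) = s^2
Ksp = (1.23 x 10^-8)^2 = 1.51 x 10^-16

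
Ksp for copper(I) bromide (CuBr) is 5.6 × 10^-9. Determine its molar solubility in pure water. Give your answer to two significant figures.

CuBr(s) <=> Cu^+(aq) + Br^-(aq)
Ksp = [Cu^+][Br^-]
With molar solubility s: [Cu^+] = s, [Br^-] = s.
Ksp = s^2
s = √(5.6 × 10^-9) = 7.5 × 10^-5 M

s = 7.5e-5 M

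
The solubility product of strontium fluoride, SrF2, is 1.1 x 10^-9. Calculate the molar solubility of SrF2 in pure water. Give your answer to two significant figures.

SrF2(s) ⇌ Sr^2+(aq) + 2 F^-(aq)
Ksp = [Sr^2+][F^-]^2
Let s = molar solubility. Then [Sr^2+] = s and [F^-] = 2s.
Substituting: Ksp = s(2s)^2 = 4s^3
Solving, s = (1.1 x 10^-9/4)^(1/3) = 6.5 × 10^-4 M

s ≈ 6.5 × 10^-4 M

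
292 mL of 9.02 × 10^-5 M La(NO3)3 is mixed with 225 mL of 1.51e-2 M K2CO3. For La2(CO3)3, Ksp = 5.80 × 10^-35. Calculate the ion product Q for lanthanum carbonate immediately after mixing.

7.37e-16

Total volume = 292 + 225 = 517 mL.
[La^3+] = 9.02 x 10^-5 × (292/517) = 5.094 x 10^-5 M
[CO3^2-] = 1.51 × 10^-2 × (225/517) = 6.572 × 10^-3 M
La2(CO3)3(s) ⇌ 2 La^3+(aq) + 3 CO3^2-(aq), so Q = [La^3+]^2[CO3^2-]^3
Q = (5.094 × 10^-5)^2(6.572 × 10^-3)^3 = 7.37 x 10^-16
Q > Ksp, so La2(CO3)3 will precipitate.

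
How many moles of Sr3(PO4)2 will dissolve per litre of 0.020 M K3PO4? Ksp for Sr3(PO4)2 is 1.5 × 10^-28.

Sr3(PO4)2(s) ⇌ 3 Sr^2+(aq) + 2 PO4^3-(aq)
Ksp = [Sr^2+]^3[PO4^3-]^2
If s mol/L dissolves here, [Sr^2+] = 3s, [PO4^3-] = 0.020 + 2s ≈ 0.020 (common-ion effect: PO4^3- is already 0.020 M).
Ksp ≈ (3s)^3 × (0.020)^2
s = 2.4 x 10^-9 M
Check: 2s = 4.8 × 10^-9 ≪ 0.020, so the approximation is valid.

2.4 x 10^-9 M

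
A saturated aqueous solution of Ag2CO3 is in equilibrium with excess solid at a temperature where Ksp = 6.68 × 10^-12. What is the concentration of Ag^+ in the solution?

Ag2CO3(s) ⇌ 2 Ag^+ + CO3^2-
Ksp = [Ag^+]^2[CO3^2-]
For each mole of Ag2CO3 that dissolves: [Ag^+] = 2s, [CO3^2-] = s.
So Ksp = (2s)^2 × s = 4s^3
s = (6.68 × 10^-12 / 4)^(1/3) = 1.186 x 10^-4 M
[Ag^+] = 2s = 2.37 × 10^-4 M

[Ag^+] ≈ 2.37e-4 M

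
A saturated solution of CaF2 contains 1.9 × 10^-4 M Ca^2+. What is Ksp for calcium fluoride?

Ksp ≈ 2.7e-11

CaF2(s) ⇌ Ca^2+ + 2 F^-
Stoichiometry gives [F^-] = (2/1)[Ca^2+] = 3.80 × 10^-4 M.
Ksp = [Ca^2+][F^-]^2
Ksp = 1.9 x 10^-4 × (3.80 × 10^-4)^2 = 2.7 x 10^-11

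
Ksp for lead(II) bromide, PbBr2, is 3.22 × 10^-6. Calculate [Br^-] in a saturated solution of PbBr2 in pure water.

PbBr2(s) ⇌ Pb^2+ + 2 Br^-
Ksp = [Pb^2+][Br^-]^2
For each mole of PbBr2 that dissolves: [Pb^2+] = s, [Br^-] = 2s.
Ksp = s(2s)^2 = 4s^3
s^3 = 3.22 × 10^-6 / 4, so s = 9.302 × 10^-3 M
[Br^-] = 2s = 1.86 × 10^-2 M

[Br^-] = 0.0186 M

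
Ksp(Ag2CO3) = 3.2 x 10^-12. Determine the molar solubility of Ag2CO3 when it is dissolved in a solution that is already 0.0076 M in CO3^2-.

Ag2CO3(s) ⇌ 2 Ag^+(aq) + CO3^2-(aq)
Ksp = [Ag^+]^2[CO3^2-]
Let s be the molar solubility in this solution. [Ag^+] = 2s, [CO3^2-] = 0.0076 + s ≈ 0.0076 (common-ion effect: CO3^2- is already 0.0076 M).
Ksp ≈ (2s)^2 × 0.0076
s = 1.0 x 10^-5 M
Check: s = 1.0 × 10^-5 ≪ 0.0076, so the approximation is valid.

s ≈ 1.0 × 10^-5 M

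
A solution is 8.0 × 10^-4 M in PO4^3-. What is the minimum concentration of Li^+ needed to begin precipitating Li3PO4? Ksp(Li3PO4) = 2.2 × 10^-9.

[Li^+] ≈ 0.014 M

Li3PO4(s) <=> 3 Li^+ + PO4^3-
Ksp = [Li^+]^3[PO4^3-]
Precipitation begins when Q = Ksp. With [PO4^3-] = 8.0 × 10^-4 M:
2.2 × 10^-9 = (8.0 × 10^-4) × [Li^+]^3
[Li^+] = (2.2 × 10^-9 / 8.0 x 10^-4)^(1/3) = 1.4 × 10^-2 M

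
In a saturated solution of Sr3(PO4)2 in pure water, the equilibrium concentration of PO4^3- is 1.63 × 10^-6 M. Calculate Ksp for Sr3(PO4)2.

Sr3(PO4)2(s) ⇌ 3 Sr^2+ + 2 PO4^3-
Stoichiometry gives [Sr^2+] = (3/2)[PO4^3-] = 2.445 × 10^-6 M.
Ksp = [Sr^2+]^3[PO4^3-]^2
Ksp = (2.445 × 10^-6)^3 × (1.63 x 10^-6)^2 = 3.88 × 10^-29

Ksp = 3.88 x 10^-29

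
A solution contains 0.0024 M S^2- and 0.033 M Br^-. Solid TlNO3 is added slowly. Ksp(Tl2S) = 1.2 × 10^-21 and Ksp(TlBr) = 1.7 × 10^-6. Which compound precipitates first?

Tl2S

Precipitation of each salt starts when its ion product equals its Ksp.
For Tl2S: 1.2 × 10^-21 = 0.0024 × [Tl^+]^2  ⇒  [Tl^+] = 7.1 x 10^-10 M.
For TlBr: 1.7 × 10^-6 = 0.033 × [Tl^+]  ⇒  [Tl^+] = 5.2 × 10^-5 M.
The salt with the lower threshold [Tl^+] precipitates first: Tl2S.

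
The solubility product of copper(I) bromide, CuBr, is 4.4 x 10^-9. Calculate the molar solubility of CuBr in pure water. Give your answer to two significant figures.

s = 6.6 × 10^-5 M

CuBr(s) <=> Cu^+ + Br^-
Ksp = [Cu^+][Br^-]
Let s = molar solubility. Then [Cu^+] = s and [Br^-] = s.
Ksp = s × s = s^2
s = (4.4 x 10^-9)^(1/2) = 6.6 × 10^-5 M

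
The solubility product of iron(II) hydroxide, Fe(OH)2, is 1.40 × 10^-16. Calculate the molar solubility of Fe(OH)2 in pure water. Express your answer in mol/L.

s ≈ 3.27 x 10^-6 M

Fe(OH)2(s) ⇌ Fe^2+ + 2 OH^-
Ksp = [Fe^2+][OH^-]^2
Let s = molar solubility. Then [Fe^2+] = s and [OH^-] = 2s.
So Ksp = s × (2s)^2 = 4s^3
Solving, s = (1.40 × 10^-16/4)^(1/3) = 3.27 × 10^-6 M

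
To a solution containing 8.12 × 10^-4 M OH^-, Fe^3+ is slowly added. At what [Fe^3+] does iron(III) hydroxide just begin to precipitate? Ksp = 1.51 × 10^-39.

[Fe^3+] = 2.82e-30 M

Fe(OH)3(s) <=> Fe^3+(aq) + 3 OH^-(aq)
Ksp = [Fe^3+][OH^-]^3
Precipitation begins when Q = Ksp. With [OH^-] = 8.12 × 10^-4 M:
1.51 × 10^-39 = (8.12 × 10^-4)^3 × [Fe^3+]
[Fe^3+] = (1.51 × 10^-39 / 5.354 x 10^-10) = 2.82 × 10^-30 M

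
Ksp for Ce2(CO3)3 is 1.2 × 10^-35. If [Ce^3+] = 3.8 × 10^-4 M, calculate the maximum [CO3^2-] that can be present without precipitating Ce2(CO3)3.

Ce2(CO3)3(s) ⇌ 2 Ce^3+(aq) + 3 CO3^2-(aq)
Ksp = [Ce^3+]^2[CO3^2-]^3
Precipitation begins when Q = Ksp. With [Ce^3+] = 3.8 × 10^-4 M:
1.2 × 10^-35 = (3.8 × 10^-4)^2 × [CO3^2-]^3
[CO3^2-] = (1.2 × 10^-35 / 1.44 x 10^-7)^(1/3) = 4.4 × 10^-10 M

[CO3^2-] = 4.4 × 10^-10 M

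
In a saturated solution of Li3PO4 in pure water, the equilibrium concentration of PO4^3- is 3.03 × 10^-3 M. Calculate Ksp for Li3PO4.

Li3PO4(s) ⇌ 3 Li^+(aq) + PO4^3-(aq)
Stoichiometry gives [Li^+] = (3/1)[PO4^3-] = 9.090 x 10^-3 M.
Ksp = [Li^+]^3[PO4^3-]
Ksp = (9.090 x 10^-3)^3 × 3.03 x 10^-3 = 2.28 × 10^-9

Ksp = 2.28 × 10^-9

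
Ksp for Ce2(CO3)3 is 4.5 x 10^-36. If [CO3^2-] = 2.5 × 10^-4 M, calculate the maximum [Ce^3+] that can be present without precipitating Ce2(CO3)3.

[Ce^3+] ≈ 5.4e-13 M

Ce2(CO3)3(s) <=> 2 Ce^3+(aq) + 3 CO3^2-(aq)
Ksp = [Ce^3+]^2[CO3^2-]^3
Precipitation begins when Q = Ksp. With [CO3^2-] = 2.5 × 10^-4 M:
4.5 x 10^-36 = (2.5 × 10^-4)^3 × [Ce^3+]^2
[Ce^3+] = (4.5 x 10^-36 / 1.56 × 10^-11)^(1/2) = 5.4 × 10^-13 M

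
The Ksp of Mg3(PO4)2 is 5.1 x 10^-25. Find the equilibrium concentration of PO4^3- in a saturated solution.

Mg3(PO4)2(s) ⇌ 3 Mg^2+(aq) + 2 PO4^3-(aq)
Ksp = [Mg^2+]^3[PO4^3-]^2
If s mol/L of Mg3(PO4)2 dissolves, [Mg^2+] = 3s and [PO4^3-] = 2s.
Substituting: Ksp = (3s)^3(2s)^2 = 108s^5
s^5 = 5.1 x 10^-25 / 108, so s = 5.43 × 10^-6 M
[PO4^3-] = 2s = 1.1 x 10^-5 M

[PO4^3-] = 1.1 × 10^-5 M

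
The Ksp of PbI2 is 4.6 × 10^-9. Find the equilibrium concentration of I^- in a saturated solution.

PbI2(s) <=> Pb^2+(aq) + 2 I^-(aq)
Ksp = [Pb^2+][I^-]^2
With molar solubility s: [Pb^2+] = s, [I^-] = 2s.
So Ksp = s × (2s)^2 = 4s^3
s^3 = 4.6 × 10^-9 / 4, so s = 1.05 × 10^-3 M
[I^-] = 2s = 2.1 × 10^-3 M

2.1 x 10^-3 M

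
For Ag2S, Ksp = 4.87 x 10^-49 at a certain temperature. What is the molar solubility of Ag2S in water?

Ag2S(s) ⇌ 2 Ag^+(aq) + S^2-(aq)
Ksp = [Ag^+]^2[S^2-]
For each mole of Ag2S that dissolves: [Ag^+] = 2s, [S^2-] = s.
Ksp = (2s)^2s = 4s^3
Solving, s = (4.87 x 10^-49/4)^(1/3) = 4.96 × 10^-17 M

4.96 x 10^-17 M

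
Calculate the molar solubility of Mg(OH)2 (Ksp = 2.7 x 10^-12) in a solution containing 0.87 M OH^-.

3.6e-12 M

Mg(OH)2(s) <=> Mg^2+ + 2 OH^-
Ksp = [Mg^2+][OH^-]^2
Let s = moles of Mg(OH)2 that dissolve per litre. [Mg^2+] = s, [OH^-] = 0.87 + 2s ≈ 0.87 (common-ion effect: OH^- is already 0.87 M).
Ksp ≈ s × (0.87)^2
s = 3.6 x 10^-12 M
Check: 2s = 7.1 x 10^-12 ≪ 0.87, so the approximation is valid.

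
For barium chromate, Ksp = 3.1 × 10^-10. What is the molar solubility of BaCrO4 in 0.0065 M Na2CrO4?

BaCrO4(s) ⇌ Ba^2+ + CrO4^2-
Ksp = [Ba^2+][CrO4^2-]
If s mol/L dissolves here, [Ba^2+] = s, [CrO4^2-] = 0.0065 + s ≈ 0.0065 (common-ion effect: CrO4^2- is already 0.0065 M).
Ksp ≈ s × 0.0065
s = 4.8 × 10^-8 M
Check: s = 4.8 × 10^-8 ≪ 0.0065, so the approximation is valid.

s ≈ 4.8 x 10^-8 M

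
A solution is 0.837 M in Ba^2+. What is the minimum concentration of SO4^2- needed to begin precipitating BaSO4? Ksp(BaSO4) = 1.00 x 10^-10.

BaSO4(s) ⇌ Ba^2+ + SO4^2-
Ksp = [Ba^2+][SO4^2-]
Precipitation begins when Q = Ksp. With [Ba^2+] = 0.837 M:
1.00 x 10^-10 = (0.837) × [SO4^2-]
[SO4^2-] = (1.00 x 10^-10 / 8.37 × 10^-1) = 1.19 × 10^-10 M

[SO4^2-] = 1.19 × 10^-10 M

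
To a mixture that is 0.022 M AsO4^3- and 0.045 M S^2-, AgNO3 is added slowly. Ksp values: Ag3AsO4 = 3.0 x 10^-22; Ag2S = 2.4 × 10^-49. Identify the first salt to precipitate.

Precipitation of each salt starts when its ion product equals its Ksp.
For Ag3AsO4: 3.0 x 10^-22 = 0.022 × [Ag^+]^3  ⇒  [Ag^+] = 2.4 × 10^-7 M.
For Ag2S: 2.4 × 10^-49 = 0.045 × [Ag^+]^2  ⇒  [Ag^+] = 2.3 × 10^-24 M.
The salt with the lower threshold [Ag^+] precipitates first: Ag2S.

Ag2S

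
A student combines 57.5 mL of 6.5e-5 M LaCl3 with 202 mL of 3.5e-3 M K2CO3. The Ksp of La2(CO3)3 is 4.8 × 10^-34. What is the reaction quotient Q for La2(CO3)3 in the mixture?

Total volume = 57.5 + 202 = 259.5 mL.
[La^3+] = 6.5 x 10^-5 × (57.5/259.5) = 1.44 × 10^-5 M
[CO3^2-] = 3.5 x 10^-3 × (202/259.5) = 2.72 x 10^-3 M
La2(CO3)3(s) ⇌ 2 La^3+(aq) + 3 CO3^2-(aq), so Q = [La^3+]^2[CO3^2-]^3
Q = (1.44 × 10^-5)^2(2.72 × 10^-3)^3 = 4.2 × 10^-18
Q > Ksp, so La2(CO3)3 will precipitate.

Q ≈ 4.2e-18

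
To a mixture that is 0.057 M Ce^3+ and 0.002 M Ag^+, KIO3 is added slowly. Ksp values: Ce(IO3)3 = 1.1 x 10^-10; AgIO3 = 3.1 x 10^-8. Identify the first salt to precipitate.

Each salt begins to precipitate when Q = Ksp, i.e. when [IO3^-] reaches its threshold.
For Ce(IO3)3: 1.1 x 10^-10 = 0.057 × [IO3^-]^3  ⇒  [IO3^-] = 1.2 × 10^-3 M.
For AgIO3: 3.1 x 10^-8 = 0.002 × [IO3^-]  ⇒  [IO3^-] = 1.6 × 10^-5 M.
The salt with the lower threshold [IO3^-] precipitates first: AgIO3.

AgIO3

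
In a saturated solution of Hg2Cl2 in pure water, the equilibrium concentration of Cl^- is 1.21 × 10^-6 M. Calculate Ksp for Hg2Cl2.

Ksp = 8.86e-19

Hg2Cl2(s) <=> Hg2^2+ + 2 Cl^-
Stoichiometry gives [Hg2^2+] = (1/2)[Cl^-] = 6.050 x 10^-7 M.
Ksp = [Hg2^2+][Cl^-]^2
Ksp = 6.050 × 10^-7 × (1.21 × 10^-6)^2 = 8.86 x 10^-19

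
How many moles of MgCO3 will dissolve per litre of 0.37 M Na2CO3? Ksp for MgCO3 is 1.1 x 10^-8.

MgCO3(s) ⇌ Mg^2+ + CO3^2-
Ksp = [Mg^2+][CO3^2-]
Let s be the molar solubility in this solution. [Mg^2+] = s, [CO3^2-] = 0.37 + s ≈ 0.37 (since CO3^2- from Na2CO3 dominates).
Ksp ≈ s × 0.37
s = 3.0 × 10^-8 M
Check: s = 3.0 × 10^-8 ≪ 0.37, so the approximation is valid.

3.0e-8 M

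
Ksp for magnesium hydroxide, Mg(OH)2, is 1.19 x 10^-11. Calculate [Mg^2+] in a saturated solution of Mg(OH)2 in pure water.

[Mg^2+] = 1.44 x 10^-4 M

Mg(OH)2(s) ⇌ Mg^2+ + 2 OH^-
Ksp = [Mg^2+][OH^-]^2
For each mole of Mg(OH)2 that dissolves: [Mg^2+] = s, [OH^-] = 2s.
Ksp = s(2s)^2 = 4s^3
s = (1.19 x 10^-11 / 4)^(1/3) = 1.438 × 10^-4 M
[Mg^2+] = s = 1.44 x 10^-4 M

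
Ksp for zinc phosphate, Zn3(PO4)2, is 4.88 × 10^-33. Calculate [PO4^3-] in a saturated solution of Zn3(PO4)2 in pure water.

[PO4^3-] = 2.70e-7 M

Zn3(PO4)2(s) <=> 3 Zn^2+(aq) + 2 PO4^3-(aq)
Ksp = [Zn^2+]^3[PO4^3-]^2
With molar solubility s: [Zn^2+] = 3s, [PO4^3-] = 2s.
So Ksp = (3s)^3 × (2s)^2 = 108s^5
Solving, s = (4.88 × 10^-33/108)^(1/5) = 1.352 × 10^-7 M
[PO4^3-] = 2s = 2.70 x 10^-7 M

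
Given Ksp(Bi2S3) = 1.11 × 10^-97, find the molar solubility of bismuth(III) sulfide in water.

s ≈ 1.59e-20 M

Bi2S3(s) <=> 2 Bi^3+(aq) + 3 S^2-(aq)
Ksp = [Bi^3+]^2[S^2-]^3
For each mole of Bi2S3 that dissolves: [Bi^3+] = 2s, [S^2-] = 3s.
Ksp = (2s)^2(3s)^3 = 108s^5
s^5 = 1.11 × 10^-97 / 108, so s = 1.59 x 10^-20 M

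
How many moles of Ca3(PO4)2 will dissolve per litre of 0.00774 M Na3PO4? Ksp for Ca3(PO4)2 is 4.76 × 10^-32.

3.09 x 10^-10 M

Ca3(PO4)2(s) <=> 3 Ca^2+ + 2 PO4^3-
Ksp = [Ca^2+]^3[PO4^3-]^2
Let s = moles of Ca3(PO4)2 that dissolve per litre. [Ca^2+] = 3s, [PO4^3-] = 0.00774 + 2s ≈ 0.00774 (Ksp is small, so little additional dissolves).
Ksp ≈ (3s)^3 × (0.00774)^2
s = 3.09 × 10^-10 M
Check: 2s = 6.2 x 10^-10 ≪ 0.00774, so the approximation is valid.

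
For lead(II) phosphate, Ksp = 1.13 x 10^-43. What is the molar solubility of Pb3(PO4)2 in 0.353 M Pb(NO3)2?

8.01 × 10^-22 M

Pb3(PO4)2(s) ⇌ 3 Pb^2+(aq) + 2 PO4^3-(aq)
Ksp = [Pb^2+]^3[PO4^3-]^2
Let s be the molar solubility in this solution. [Pb^2+] = 0.353 + 3s ≈ 0.353, [PO4^3-] = 2s (Ksp is small, so little additional dissolves).
Ksp ≈ (0.353)^3 × (2s)^2
s = 8.01 x 10^-22 M
Check: 3s = 2.4 × 10^-21 ≪ 0.353, so the approximation is valid.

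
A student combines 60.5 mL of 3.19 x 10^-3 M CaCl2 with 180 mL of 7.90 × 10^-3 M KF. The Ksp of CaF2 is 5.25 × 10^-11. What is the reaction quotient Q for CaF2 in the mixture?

Total volume = 60.5 + 180 = 240.5 mL.
[Ca^2+] = 3.19 × 10^-3 × (60.5/240.5) = 8.025 × 10^-4 M
[F^-] = 7.90 × 10^-3 × (180/240.5) = 5.913 x 10^-3 M
CaF2(s) ⇌ Ca^2+ + 2 F^-, so Q = [Ca^2+][F^-]^2
Q = (8.025 × 10^-4)(5.913 × 10^-3)^2 = 2.81 × 10^-8
Q > Ksp, so CaF2 will precipitate.

2.81 x 10^-8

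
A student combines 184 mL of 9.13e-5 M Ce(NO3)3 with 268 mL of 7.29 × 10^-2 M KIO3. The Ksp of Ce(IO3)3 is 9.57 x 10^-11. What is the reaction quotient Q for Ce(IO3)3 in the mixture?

Q = 3.00e-9

Total volume = 184 + 268 = 452 mL.
[Ce^3+] = 9.13 × 10^-5 × (184/452) = 3.717 × 10^-5 M
[IO3^-] = 7.29 × 10^-2 × (268/452) = 4.322 x 10^-2 M
Ce(IO3)3(s) <=> Ce^3+(aq) + 3 IO3^-(aq), so Q = [Ce^3+][IO3^-]^3
Q = (3.717 × 10^-5)(4.322 x 10^-2)^3 = 3.00 × 10^-9
Q > Ksp, so Ce(IO3)3 will precipitate.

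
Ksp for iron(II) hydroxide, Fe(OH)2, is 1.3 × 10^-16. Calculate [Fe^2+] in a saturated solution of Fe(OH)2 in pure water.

[Fe^2+] ≈ 3.2e-6 M

Fe(OH)2(s) <=> Fe^2+(aq) + 2 OH^-(aq)
Ksp = [Fe^2+][OH^-]^2
For each mole of Fe(OH)2 that dissolves: [Fe^2+] = s, [OH^-] = 2s.
So Ksp = s × (2s)^2 = 4s^3
s^3 = 1.3 × 10^-16 / 4, so s = 3.19 x 10^-6 M
[Fe^2+] = s = 3.2 × 10^-6 M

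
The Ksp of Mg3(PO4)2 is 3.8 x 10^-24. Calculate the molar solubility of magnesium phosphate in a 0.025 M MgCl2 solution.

s ≈ 2.5 x 10^-10 M

Mg3(PO4)2(s) <=> 3 Mg^2+(aq) + 2 PO4^3-(aq)
Ksp = [Mg^2+]^3[PO4^3-]^2
Let s = moles of Mg3(PO4)2 that dissolve per litre. [Mg^2+] = 0.025 + 3s ≈ 0.025, [PO4^3-] = 2s (common-ion effect: Mg^2+ is already 0.025 M).
Ksp ≈ (0.025)^3 × (2s)^2
s = 2.5 × 10^-10 M
Check: 3s = 7.4 x 10^-10 ≪ 0.025, so the approximation is valid.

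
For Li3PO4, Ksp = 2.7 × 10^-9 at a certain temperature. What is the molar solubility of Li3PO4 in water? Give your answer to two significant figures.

Li3PO4(s) <=> 3 Li^+ + PO4^3-
Ksp = [Li^+]^3[PO4^3-]
With molar solubility s: [Li^+] = 3s, [PO4^3-] = s.
Ksp = (3s)^3s = 27s^4
s = (2.7 × 10^-9 / 27)^(1/4) = 3.2 × 10^-3 M

3.2 × 10^-3 M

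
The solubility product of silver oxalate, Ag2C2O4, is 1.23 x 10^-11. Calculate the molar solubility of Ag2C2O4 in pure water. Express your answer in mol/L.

s ≈ 1.45 × 10^-4 M

Ag2C2O4(s) ⇌ 2 Ag^+ + C2O4^2-
Ksp = [Ag^+]^2[C2O4^2-]
Let s = molar solubility. Then [Ag^+] = 2s and [C2O4^2-] = s.
So Ksp = (2s)^2 × s = 4s^3
Solving, s = (1.23 x 10^-11/4)^(1/3) = 1.45 × 10^-4 M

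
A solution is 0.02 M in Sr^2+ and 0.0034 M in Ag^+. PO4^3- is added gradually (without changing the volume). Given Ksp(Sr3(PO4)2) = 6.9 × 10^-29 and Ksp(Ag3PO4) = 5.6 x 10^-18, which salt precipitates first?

Each salt begins to precipitate when Q = Ksp, i.e. when [PO4^3-] reaches its threshold.
For Sr3(PO4)2: 6.9 × 10^-29 = (0.02)^3 × [PO4^3-]^2  ⇒  [PO4^3-] = 2.9 × 10^-12 M.
For Ag3PO4: 5.6 x 10^-18 = (0.0034)^3 × [PO4^3-]  ⇒  [PO4^3-] = 1.4 × 10^-10 M.
The salt with the lower threshold [PO4^3-] precipitates first: Sr3(PO4)2.

Sr3(PO4)2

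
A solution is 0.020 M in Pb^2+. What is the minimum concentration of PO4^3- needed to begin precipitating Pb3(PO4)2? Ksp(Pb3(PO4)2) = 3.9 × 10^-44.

7.0 × 10^-20 M

Pb3(PO4)2(s) ⇌ 3 Pb^2+ + 2 PO4^3-
Ksp = [Pb^2+]^3[PO4^3-]^2
Precipitation begins when Q = Ksp. With [Pb^2+] = 0.020 M:
3.9 × 10^-44 = (0.020)^3 × [PO4^3-]^2
[PO4^3-] = (3.9 × 10^-44 / 8.00 × 10^-6)^(1/2) = 7.0 × 10^-20 M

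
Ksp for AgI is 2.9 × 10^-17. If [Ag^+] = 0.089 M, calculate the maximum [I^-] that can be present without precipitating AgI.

AgI(s) <=> Ag^+(aq) + I^-(aq)
Ksp = [Ag^+][I^-]
Precipitation begins when Q = Ksp. With [Ag^+] = 0.089 M:
2.9 × 10^-17 = (0.089) × [I^-]
[I^-] = (2.9 × 10^-17 / 8.9 x 10^-2) = 3.3 x 10^-16 M

[I^-] ≈ 3.3 x 10^-16 M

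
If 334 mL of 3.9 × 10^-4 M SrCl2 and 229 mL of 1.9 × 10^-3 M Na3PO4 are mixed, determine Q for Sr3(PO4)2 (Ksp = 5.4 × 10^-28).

Total volume = 334 + 229 = 563 mL.
[Sr^2+] = 3.9 × 10^-4 × (334/563) = 2.31 x 10^-4 M
[PO4^3-] = 1.9 × 10^-3 × (229/563) = 7.73 × 10^-4 M
Sr3(PO4)2(s) ⇌ 3 Sr^2+ + 2 PO4^3-, so Q = [Sr^2+]^3[PO4^3-]^2
Q = (2.31 x 10^-4)^3(7.73 x 10^-4)^2 = 7.4 × 10^-18
Q > Ksp, so Sr3(PO4)2 will precipitate.

Q = 7.4 × 10^-18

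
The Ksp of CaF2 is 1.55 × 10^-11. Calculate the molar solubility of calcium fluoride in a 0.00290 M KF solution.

CaF2(s) ⇌ Ca^2+ + 2 F^-
Ksp = [Ca^2+][F^-]^2
If s mol/L dissolves here, [Ca^2+] = s, [F^-] = 0.00290 + 2s ≈ 0.00290 (Ksp is small, so little additional dissolves).
Ksp ≈ s × (0.00290)^2
s = 1.84 × 10^-6 M
Check: 2s = 3.7 x 10^-6 ≪ 0.00290, so the approximation is valid.

1.84 × 10^-6 M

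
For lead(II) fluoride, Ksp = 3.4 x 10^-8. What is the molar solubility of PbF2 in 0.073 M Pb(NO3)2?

PbF2(s) ⇌ Pb^2+(aq) + 2 F^-(aq)
Ksp = [Pb^2+][F^-]^2
If s mol/L dissolves here, [Pb^2+] = 0.073 + s ≈ 0.073, [F^-] = 2s (common-ion effect: Pb^2+ is already 0.073 M).
Ksp ≈ 0.073 × (2s)^2
s = 3.4 × 10^-4 M
Check: s = 3.4 × 10^-4 ≪ 0.073, so the approximation is valid.

s ≈ 3.4e-4 M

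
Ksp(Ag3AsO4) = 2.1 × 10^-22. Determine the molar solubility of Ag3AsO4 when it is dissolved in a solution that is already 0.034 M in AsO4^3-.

Ag3AsO4(s) <=> 3 Ag^+ + AsO4^3-
Ksp = [Ag^+]^3[AsO4^3-]
If s mol/L dissolves here, [Ag^+] = 3s, [AsO4^3-] = 0.034 + s ≈ 0.034 (Ksp is small, so little additional dissolves).
Ksp ≈ (3s)^3 × 0.034
s = 6.1 x 10^-8 M
Check: s = 6.1 × 10^-8 ≪ 0.034, so the approximation is valid.

s = 6.1e-8 M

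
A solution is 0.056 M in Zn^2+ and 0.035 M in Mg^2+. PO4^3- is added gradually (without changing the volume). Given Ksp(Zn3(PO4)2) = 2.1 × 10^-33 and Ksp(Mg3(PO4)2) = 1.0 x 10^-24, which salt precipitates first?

Each salt begins to precipitate when Q = Ksp, i.e. when [PO4^3-] reaches its threshold.
For Zn3(PO4)2: 2.1 × 10^-33 = (0.056)^3 × [PO4^3-]^2  ⇒  [PO4^3-] = 3.5 x 10^-15 M.
For Mg3(PO4)2: 1.0 x 10^-24 = (0.035)^3 × [PO4^3-]^2  ⇒  [PO4^3-] = 1.5 × 10^-10 M.
The salt with the lower threshold [PO4^3-] precipitates first: Zn3(PO4)2.

Zn3(PO4)2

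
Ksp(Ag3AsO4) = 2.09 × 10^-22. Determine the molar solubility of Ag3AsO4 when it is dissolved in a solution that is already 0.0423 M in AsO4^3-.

Ag3AsO4(s) ⇌ 3 Ag^+ + AsO4^3-
Ksp = [Ag^+]^3[AsO4^3-]
Let s = moles of Ag3AsO4 that dissolve per litre. [Ag^+] = 3s, [AsO4^3-] = 0.0423 + s ≈ 0.0423 (since the AsO4^3- already present dominates).
Ksp ≈ (3s)^3 × 0.0423
s = 5.68 x 10^-8 M
Check: s = 5.7 × 10^-8 ≪ 0.0423, so the approximation is valid.

s ≈ 5.68 × 10^-8 M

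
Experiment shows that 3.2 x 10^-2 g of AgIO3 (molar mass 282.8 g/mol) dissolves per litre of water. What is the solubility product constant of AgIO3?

Molar solubility s = (3.2 × 10^-2 g/L) / (282.8 g/mol) = 1.13 x 10^-4 M.
AgIO3(s) <=> Ag^+ + IO3^-
Let s = molar solubility. Then [Ag^+] = s and [IO3^-] = s.
Ksp = [Ag^+][IO3^-]
Ksp = s^2
Ksp = (1.13 × 10^-4)^2 = 1.3 x 10^-8

Ksp = 1.3e-8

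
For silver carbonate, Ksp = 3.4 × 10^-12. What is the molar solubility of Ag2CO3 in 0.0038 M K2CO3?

Ag2CO3(s) <=> 2 Ag^+ + CO3^2-
Ksp = [Ag^+]^2[CO3^2-]
Let s = moles of Ag2CO3 that dissolve per litre. [Ag^+] = 2s, [CO3^2-] = 0.0038 + s ≈ 0.0038 (since CO3^2- from K2CO3 dominates).
Ksp ≈ (2s)^2 × 0.0038
s = 1.5 × 10^-5 M
Check: s = 1.5 x 10^-5 ≪ 0.0038, so the approximation is valid.

s = 1.5 × 10^-5 M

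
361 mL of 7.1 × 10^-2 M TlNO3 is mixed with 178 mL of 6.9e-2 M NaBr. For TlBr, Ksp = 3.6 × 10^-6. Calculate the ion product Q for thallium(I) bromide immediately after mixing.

Q = 1.1 × 10^-3

Total volume = 361 + 178 = 539 mL.
[Tl^+] = 7.1 × 10^-2 × (361/539) = 4.76 × 10^-2 M
[Br^-] = 6.9 × 10^-2 × (178/539) = 2.28 x 10^-2 M
TlBr(s) ⇌ Tl^+(aq) + Br^-(aq), so Q = [Tl^+][Br^-]
Q = (4.76 x 10^-2)(2.28 × 10^-2) = 1.1 x 10^-3
Q > Ksp, so TlBr will precipitate.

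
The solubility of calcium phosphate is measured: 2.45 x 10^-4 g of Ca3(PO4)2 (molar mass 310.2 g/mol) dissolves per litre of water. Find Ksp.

Molar solubility s = (2.45 x 10^-4 g/L) / (310.2 g/mol) = 7.898 x 10^-7 M.
Ca3(PO4)2(s) <=> 3 Ca^2+(aq) + 2 PO4^3-(aq)
If s mol/L of Ca3(PO4)2 dissolves, [Ca^2+] = 3s and [PO4^3-] = 2s.
Ksp = [Ca^2+]^3[PO4^3-]^2
Substituting: Ksp = (3s)^3(2s)^2 = 108s^5
With s = 7.898 x 10^-7: Ksp = 3.32 x 10^-29

Ksp = 3.32e-29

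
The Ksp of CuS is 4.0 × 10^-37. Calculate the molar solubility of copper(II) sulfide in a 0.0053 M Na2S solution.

CuS(s) ⇌ Cu^2+ + S^2-
Ksp = [Cu^2+][S^2-]
Let s be the molar solubility in this solution. [Cu^2+] = s, [S^2-] = 0.0053 + s ≈ 0.0053 (common-ion effect: S^2- is already 0.0053 M).
Ksp ≈ s × 0.0053
s = 7.5 × 10^-35 M
Check: s = 7.5 × 10^-35 ≪ 0.0053, so the approximation is valid.

s ≈ 7.5 × 10^-35 M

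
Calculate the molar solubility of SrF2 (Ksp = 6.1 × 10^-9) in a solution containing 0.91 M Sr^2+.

s ≈ 4.1e-5 M

SrF2(s) <=> Sr^2+ + 2 F^-
Ksp = [Sr^2+][F^-]^2
If s mol/L dissolves here, [Sr^2+] = 0.91 + s ≈ 0.91, [F^-] = 2s (Ksp is small, so little additional dissolves).
Ksp ≈ 0.91 × (2s)^2
s = 4.1 × 10^-5 M
Check: s = 4.1 × 10^-5 ≪ 0.91, so the approximation is valid.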